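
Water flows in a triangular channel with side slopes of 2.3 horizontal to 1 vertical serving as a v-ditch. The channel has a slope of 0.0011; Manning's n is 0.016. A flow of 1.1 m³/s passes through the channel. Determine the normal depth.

y_n = 0.701 m

Manning's equation rearranged: A R^(2/3) = nQ / (1·√S) = 0.016 × 1.1 / (√0.0011) = 0.5307.
At y = 0.524 m: A R^(2/3) = 0.2441 — short.
At y = 0.884 m: A R^(2/3) = 0.9844 — over.
At y = 0.701 m: A R^(2/3) = 0.5303 — close enough.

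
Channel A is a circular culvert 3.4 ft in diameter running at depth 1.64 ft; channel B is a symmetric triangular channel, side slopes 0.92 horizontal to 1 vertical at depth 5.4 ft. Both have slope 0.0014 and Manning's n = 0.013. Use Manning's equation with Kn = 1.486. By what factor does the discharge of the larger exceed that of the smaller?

10.5

Channel A: For a circular section of diameter D = 3.4 ft at depth y = 1.64 ft, the central angle is θ = 2 arccos(1 − 2y/D) = 3.071 rad. Then A = (D²/8)(θ − sin θ) = 4.336 ft² and P = Dθ/2 = 5.221 ft. Hydraulic radius R = A/P = 4.336/5.221 = 0.8305 ft. Q_A = (1.486/0.013)·4.336·0.8305^(2/3)·√0.0014 = 16.38 ft³/s.
Channel B: For a triangular section with side slope z = 0.92: A = zy² = 0.92×5.4² = 26.83 ft²; P = 2y√(1+z²) = 2×5.4×1.359 = 14.68 ft. Hydraulic radius R = A/P = 26.83/14.68 = 1.828 ft. Q_B = (1.486/0.013)·26.83·1.828^(2/3)·√0.0014 = 171.5 ft³/s.
The larger discharge is 171.5 ft³/s and the smaller is 16.38 ft³/s; the ratio is 10.5.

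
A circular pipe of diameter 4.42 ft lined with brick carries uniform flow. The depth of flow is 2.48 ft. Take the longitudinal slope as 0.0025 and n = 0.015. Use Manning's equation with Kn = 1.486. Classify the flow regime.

subcritical

For a circular section of diameter D = 4.42 ft at depth y = 2.48 ft, the central angle is θ = 2 arccos(1 − 2y/D) = 3.387 rad. Then A = (D²/8)(θ − sin θ) = 8.862 ft² and P = Dθ/2 = 7.484 ft.
Hydraulic radius R = A/P = 8.862/7.484 = 1.184 ft.
V = (1.486/n) R^(2/3) √S = (1.486/0.015) × 1.184^(2/3) × √0.0025 = 5.544 ft/s. Hydraulic depth D_h = A/T = 8.862/4.387 = 2.02 ft.
Froude number Fr = V/√(g·D_h) = 5.544/√(32.2×2.02) = 0.687, which is less than 1, so the flow is subcritical.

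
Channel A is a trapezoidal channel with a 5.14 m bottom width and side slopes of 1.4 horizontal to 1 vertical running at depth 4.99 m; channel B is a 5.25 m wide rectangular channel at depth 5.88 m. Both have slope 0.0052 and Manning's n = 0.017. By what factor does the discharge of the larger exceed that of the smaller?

2.56

Channel A: With bottom width b = 5.14 m and side slope z = 1.4: A = (b + zy)y = (5.14 + 1.4×4.99)×4.99 = 60.51 m²; P = b + 2y√(1+z²) = 5.14 + 2×4.99×1.72 = 22.31 m. Hydraulic radius R = A/P = 60.51/22.31 = 2.712 m. Q_A = (1/0.017)·60.51·2.712^(2/3)·√0.0052 = 499.2 m³/s.
Channel B: Flow area A = b·y = 5.25 × 5.88 = 30.87 m². Wetted perimeter P = b + 2y = 5.25 + 2×5.88 = 17.01 m. Hydraulic radius R = A/P = 30.87/17.01 = 1.815 m. Q_B = (1/0.017)·30.87·1.815^(2/3)·√0.0052 = 194.8 m³/s.
The larger discharge is 499.2 m³/s and the smaller is 194.8 m³/s; the ratio is 2.56.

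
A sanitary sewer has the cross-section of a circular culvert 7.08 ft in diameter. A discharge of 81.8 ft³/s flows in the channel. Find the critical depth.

y_c = 2.31 ft

At critical depth, Q² T / (g A³) = 1, i.e. A³/T = Q²/g = 81.8²/32.2 = 207.8.
At y = 1.62 ft: A³/T = 52.64 — low.
At y = 2.5 ft: A³/T = 283.7 — high.
At y = 2.31 ft: A³/T = 209.1 — ≈ 207.8.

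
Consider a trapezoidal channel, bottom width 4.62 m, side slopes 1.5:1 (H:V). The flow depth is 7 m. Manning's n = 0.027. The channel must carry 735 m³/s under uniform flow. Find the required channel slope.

With bottom width b = 4.62 m and side slope z = 1.5: A = (b + zy)y = (4.62 + 1.5×7)×7 = 105.8 m²; P = b + 2y√(1+z²) = 4.62 + 2×7×1.803 = 29.86 m.
Hydraulic radius R = A/P = 105.8/29.86 = 3.545 m.
From Manning's equation, S = [nQ / (1 A R^(2/3))]² = [0.027 × 735 / (1 × 105.8 × 3.545^(2/3))]² = 0.0065.

S = 0.0065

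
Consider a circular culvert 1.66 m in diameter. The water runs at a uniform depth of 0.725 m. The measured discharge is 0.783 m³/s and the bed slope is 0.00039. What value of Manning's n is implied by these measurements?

For a circular section of diameter D = 1.66 m at depth y = 0.725 m, the central angle is θ = 2 arccos(1 − 2y/D) = 2.888 rad. Then A = (D²/8)(θ − sin θ) = 0.9083 m² and P = Dθ/2 = 2.397 m.
Hydraulic radius R = A/P = 0.9083/2.397 = 0.3789 m.
Rearranging Manning's equation: n = (1/Q) A R^(2/3) S^(1/2) = (1/0.783) × 0.9083 × 0.3789^(2/3) × √0.00039 = 0.012.

n = 0.012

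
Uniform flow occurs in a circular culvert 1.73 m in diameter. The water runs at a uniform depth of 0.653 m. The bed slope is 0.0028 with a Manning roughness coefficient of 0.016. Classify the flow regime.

For a circular section of diameter D = 1.73 m at depth y = 0.653 m, the central angle is θ = 2 arccos(1 − 2y/D) = 2.646 rad. Then A = (D²/8)(θ − sin θ) = 0.8123 m² and P = Dθ/2 = 2.289 m.
Hydraulic radius R = A/P = 0.8123/2.289 = 0.3548 m.
V = (1/n) R^(2/3) √S = (1/0.016) × 0.3548^(2/3) × √0.0028 = 1.658 m/s. Hydraulic depth D_h = A/T = 0.8123/1.677 = 0.4843 m.
Froude number Fr = V/√(g·D_h) = 1.658/√(9.81×0.4843) = 0.76, which is less than 1, so the flow is subcritical.

subcritical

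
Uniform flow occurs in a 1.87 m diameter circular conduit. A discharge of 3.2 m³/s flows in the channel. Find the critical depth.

At critical depth, Q² T / (g A³) = 1, i.e. A³/T = Q²/g = 3.2²/9.81 = 1.044.
At y = 0.676 m: A³/T = 0.3992 — short.
At y = 1.06 m: A³/T = 2.236 — over.
At y = 0.868 m: A³/T = 1.042 — close enough.

y_c = 0.868 m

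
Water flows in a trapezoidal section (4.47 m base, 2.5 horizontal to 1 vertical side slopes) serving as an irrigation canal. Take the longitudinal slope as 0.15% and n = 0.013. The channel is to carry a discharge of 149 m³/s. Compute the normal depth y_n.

y_n = 2.95 m

Manning's equation rearranged: A R^(2/3) = nQ / (1·√S) = 0.013 × 149 / (√0.0015) = 50.01.
Try y = 2.3 m: A R^(2/3) = 29.34 — low.
Try y = 3.63 m: A R^(2/3) = 79.27 — high.
Try y = 2.95 m: A R^(2/3) = 50.1 — close enough.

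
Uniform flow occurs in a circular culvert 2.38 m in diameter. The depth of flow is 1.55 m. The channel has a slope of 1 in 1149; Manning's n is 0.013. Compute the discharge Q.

For a circular section of diameter D = 2.38 m at depth y = 1.55 m, the central angle is θ = 2 arccos(1 − 2y/D) = 3.756 rad. Then A = (D²/8)(θ − sin θ) = 3.068 m² and P = Dθ/2 = 4.47 m.
Hydraulic radius R = A/P = 3.068/4.47 = 0.6863 m.
Manning's equation: Q = (1/n) A R^(2/3) S^(1/2) = (1/0.013) × 3.068 × 0.6863^(2/3) × 0.0008703^(1/2) = 5.42 m³/s.

Q = 5.42 m³/s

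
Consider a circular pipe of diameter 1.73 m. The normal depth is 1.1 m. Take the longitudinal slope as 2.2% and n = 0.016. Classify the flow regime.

supercritical

For a circular section of diameter D = 1.73 m at depth y = 1.1 m, the central angle is θ = 2 arccos(1 − 2y/D) = 3.692 rad. Then A = (D²/8)(θ − sin θ) = 1.577 m² and P = Dθ/2 = 3.193 m.
Hydraulic radius R = A/P = 1.577/3.193 = 0.4938 m.
V = (1/n) R^(2/3) √S = (1/0.016) × 0.4938^(2/3) × √0.022 = 5.791 m/s. Hydraulic depth D_h = A/T = 1.577/1.665 = 0.9471 m.
Froude number Fr = V/√(g·D_h) = 5.791/√(9.81×0.9471) = 1.9, which is greater than 1, so the flow is supercritical.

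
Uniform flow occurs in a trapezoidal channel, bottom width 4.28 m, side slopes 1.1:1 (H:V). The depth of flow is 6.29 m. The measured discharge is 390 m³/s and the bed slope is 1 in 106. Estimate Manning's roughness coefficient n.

With bottom width b = 4.28 m and side slope z = 1.1: A = (b + zy)y = (4.28 + 1.1×6.29)×6.29 = 70.44 m²; P = b + 2y√(1+z²) = 4.28 + 2×6.29×1.487 = 22.98 m.
Hydraulic radius R = A/P = 70.44/22.98 = 3.065 m.
Rearranging Manning's equation: n = (1/Q) A R^(2/3) S^(1/2) = (1/390) × 70.44 × 3.065^(2/3) × √0.009434 = 0.037.

n = 0.037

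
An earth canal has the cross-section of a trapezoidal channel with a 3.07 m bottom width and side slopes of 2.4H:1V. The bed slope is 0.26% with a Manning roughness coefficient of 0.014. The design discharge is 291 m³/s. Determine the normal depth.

Manning's equation rearranged: A R^(2/3) = nQ / (1·√S) = 0.014 × 291 / (√0.0026) = 79.9.
At y = 3.47 m: A R^(2/3) = 60.1 — too small.
At y = 4.9 m: A R^(2/3) = 135.5 — too large.
At y = 3.92 m: A R^(2/3) = 79.84 — close enough.

y_n = 3.92 m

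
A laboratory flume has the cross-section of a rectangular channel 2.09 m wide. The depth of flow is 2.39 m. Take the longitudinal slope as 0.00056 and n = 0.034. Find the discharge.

Q = 2.81 m³/s

Flow area A = b·y = 2.09 × 2.39 = 4.995 m². Wetted perimeter P = b + 2y = 2.09 + 2×2.39 = 6.87 m.
Hydraulic radius R = A/P = 4.995/6.87 = 0.7271 m.
Manning's equation: Q = (1/n) A R^(2/3) S^(1/2) = (1/0.034) × 4.995 × 0.7271^(2/3) × 0.00056^(1/2) = 2.81 m³/s.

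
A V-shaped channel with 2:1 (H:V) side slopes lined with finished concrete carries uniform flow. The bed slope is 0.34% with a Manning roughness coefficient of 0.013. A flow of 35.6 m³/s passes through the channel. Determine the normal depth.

y_n = 2.05 m

Manning's equation rearranged: A R^(2/3) = nQ / (1·√S) = 0.013 × 35.6 / (√0.0034) = 7.937.
Trying y = 1.47 m: A R^(2/3) = 3.268 — too small.
Trying y = 2.35 m: A R^(2/3) = 11.42 — too large.
Trying y = 2.05 m: A R^(2/3) = 7.932 — close enough.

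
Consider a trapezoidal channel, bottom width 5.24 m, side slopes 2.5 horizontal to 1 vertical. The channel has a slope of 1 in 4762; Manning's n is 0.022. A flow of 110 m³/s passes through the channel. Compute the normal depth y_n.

y_n = 4.91 m

Manning's equation rearranged: A R^(2/3) = nQ / (1·√S) = 0.022 × 110 / (√0.00021) = 167.
Trying y = 3.74 m: A R^(2/3) = 90.9 — low.
Trying y = 5.84 m: A R^(2/3) = 249.4 — high.
Trying y = 4.91 m: A R^(2/3) = 167.3 — matches.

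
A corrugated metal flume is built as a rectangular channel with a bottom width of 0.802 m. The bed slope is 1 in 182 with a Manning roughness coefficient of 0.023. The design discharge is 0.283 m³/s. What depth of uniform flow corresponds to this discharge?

Manning's equation rearranged: A R^(2/3) = nQ / (1·√S) = 0.023 × 0.283 / (√0.005495) = 0.08781.
Trying y = 0.263 m: A R^(2/3) = 0.06186 — too small.
Trying y = 0.391 m: A R^(2/3) = 0.1065 — too large.
Trying y = 0.339 m: A R^(2/3) = 0.08786 — close enough.

y_n = 0.339 m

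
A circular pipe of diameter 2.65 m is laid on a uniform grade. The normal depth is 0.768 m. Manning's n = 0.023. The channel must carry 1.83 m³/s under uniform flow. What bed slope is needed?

For a circular section of diameter D = 2.65 m at depth y = 0.768 m, the central angle is θ = 2 arccos(1 − 2y/D) = 2.274 rad. Then A = (D²/8)(θ − sin θ) = 1.326 m² and P = Dθ/2 = 3.013 m.
Hydraulic radius R = A/P = 1.326/3.013 = 0.4402 m.
From Manning's equation, S = [nQ / (1 A R^(2/3))]² = [0.023 × 1.83 / (1 × 1.326 × 0.4402^(2/3))]² = 0.00301.

S = 0.00301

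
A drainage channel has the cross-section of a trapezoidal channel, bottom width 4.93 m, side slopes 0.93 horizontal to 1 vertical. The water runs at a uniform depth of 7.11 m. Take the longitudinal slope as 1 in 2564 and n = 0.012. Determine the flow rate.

Q = 304 m³/s

With bottom width b = 4.93 m and side slope z = 0.93: A = (b + zy)y = (4.93 + 0.93×7.11)×7.11 = 82.07 m²; P = b + 2y√(1+z²) = 4.93 + 2×7.11×1.366 = 24.35 m.
Hydraulic radius R = A/P = 82.07/24.35 = 3.37 m.
Manning's equation: Q = (1/n) A R^(2/3) S^(1/2) = (1/0.012) × 82.07 × 3.37^(2/3) × 0.00039^(1/2) = 304 m³/s.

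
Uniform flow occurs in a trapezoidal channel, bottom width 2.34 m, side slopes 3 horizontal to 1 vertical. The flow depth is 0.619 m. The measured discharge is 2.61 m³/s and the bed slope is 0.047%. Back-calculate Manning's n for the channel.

With bottom width b = 2.34 m and side slope z = 3: A = (b + zy)y = (2.34 + 3×0.619)×0.619 = 2.598 m²; P = b + 2y√(1+z²) = 2.34 + 2×0.619×3.162 = 6.255 m.
Hydraulic radius R = A/P = 2.598/6.255 = 0.4153 m.
Rearranging Manning's equation: n = (1/Q) A R^(2/3) S^(1/2) = (1/2.61) × 2.598 × 0.4153^(2/3) × √0.00047 = 0.012.

n = 0.012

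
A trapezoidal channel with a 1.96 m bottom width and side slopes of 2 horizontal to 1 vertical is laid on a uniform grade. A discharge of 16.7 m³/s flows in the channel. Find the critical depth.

At critical depth, Q² T / (g A³) = 1, i.e. A³/T = Q²/g = 16.7²/9.81 = 28.43.
At y = 1.46 m: A³/T = 46.37 — too large.
At y = 0.936 m: A³/T = 8.09 — too small.
At y = 1.29 m: A³/T = 28.21 — matches.

y_c = 1.29 m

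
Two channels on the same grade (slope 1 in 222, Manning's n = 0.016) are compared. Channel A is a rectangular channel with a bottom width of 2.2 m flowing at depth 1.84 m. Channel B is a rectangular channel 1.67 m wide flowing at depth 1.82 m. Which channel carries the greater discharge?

Channel A: Flow area A = b·y = 2.2 × 1.84 = 4.048 m². Wetted perimeter P = b + 2y = 2.2 + 2×1.84 = 5.88 m. Hydraulic radius R = A/P = 4.048/5.88 = 0.6884 m. Q_A = (1/0.016)·4.048·0.6884^(2/3)·√0.004505 = 13.24 m³/s.
Channel B: Flow area A = b·y = 1.67 × 1.82 = 3.039 m². Wetted perimeter P = b + 2y = 1.67 + 2×1.82 = 5.31 m. Hydraulic radius R = A/P = 3.039/5.31 = 0.5724 m. Q_B = (1/0.016)·3.039·0.5724^(2/3)·√0.004505 = 8.789 m³/s.
Q_A = 13.24 m³/s vs Q_B = 8.789 m³/s, so channel A carries more.

channel A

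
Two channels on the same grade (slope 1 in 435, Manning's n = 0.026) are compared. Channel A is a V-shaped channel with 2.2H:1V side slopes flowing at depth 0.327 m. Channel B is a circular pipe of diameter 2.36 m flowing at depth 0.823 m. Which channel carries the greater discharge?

channel B

Channel A: For a triangular section with side slope z = 2.2: A = zy² = 2.2×0.327² = 0.2352 m²; P = 2y√(1+z²) = 2×0.327×2.417 = 1.58 m. Hydraulic radius R = A/P = 0.2352/1.58 = 0.1488 m. Q_A = (1/0.026)·0.2352·0.1488^(2/3)·√0.002299 = 0.1218 m³/s.
Channel B: For a circular section of diameter D = 2.36 m at depth y = 0.823 m, the central angle is θ = 2 arccos(1 − 2y/D) = 2.527 rad. Then A = (D²/8)(θ − sin θ) = 1.358 m² and P = Dθ/2 = 2.982 m. Hydraulic radius R = A/P = 1.358/2.982 = 0.4553 m. Q_B = (1/0.026)·1.358·0.4553^(2/3)·√0.002299 = 1.482 m³/s.
Q_A = 0.1218 m³/s vs Q_B = 1.482 m³/s, so channel B carries more.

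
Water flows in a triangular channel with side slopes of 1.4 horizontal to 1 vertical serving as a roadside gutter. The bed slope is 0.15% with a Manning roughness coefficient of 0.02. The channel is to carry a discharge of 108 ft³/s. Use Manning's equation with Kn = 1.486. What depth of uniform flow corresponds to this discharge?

y_n = 4.3 ft

Manning's equation rearranged: A R^(2/3) = nQ / (1.486·√S) = 0.02 × 108 / (1.486 × √0.0015) = 37.53.
Trying y = 4.95 ft: A R^(2/3) = 54.71 — too large.
Trying y = 3.76 ft: A R^(2/3) = 26.28 — too small.
Trying y = 4.3 ft: A R^(2/3) = 37.58 — matches.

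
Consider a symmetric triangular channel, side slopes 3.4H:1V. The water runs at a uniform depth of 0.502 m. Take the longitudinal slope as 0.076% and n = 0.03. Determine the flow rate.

For a triangular section with side slope z = 3.4: A = zy² = 3.4×0.502² = 0.8568 m²; P = 2y√(1+z²) = 2×0.502×3.544 = 3.558 m.
Hydraulic radius R = A/P = 0.8568/3.558 = 0.2408 m.
Manning's equation: Q = (1/n) A R^(2/3) S^(1/2) = (1/0.03) × 0.8568 × 0.2408^(2/3) × 0.00076^(1/2) = 0.305 m³/s.

Q = 0.305 m³/s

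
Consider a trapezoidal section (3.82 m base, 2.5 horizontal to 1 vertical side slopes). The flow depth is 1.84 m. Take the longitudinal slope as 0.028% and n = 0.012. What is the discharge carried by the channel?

With bottom width b = 3.82 m and side slope z = 2.5: A = (b + zy)y = (3.82 + 2.5×1.84)×1.84 = 15.49 m²; P = b + 2y√(1+z²) = 3.82 + 2×1.84×2.693 = 13.73 m.
Hydraulic radius R = A/P = 15.49/13.73 = 1.128 m.
Manning's equation: Q = (1/n) A R^(2/3) S^(1/2) = (1/0.012) × 15.49 × 1.128^(2/3) × 0.00028^(1/2) = 23.4 m³/s.

Q = 23.4 m³/s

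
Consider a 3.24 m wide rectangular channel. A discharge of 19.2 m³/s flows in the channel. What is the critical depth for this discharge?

For a rectangular channel, critical depth y_c = (q²/g)^(1/3) where q = Q/b = 19.2/3.24 = 5.926 m²/s.
So y_c = (5.926²/9.81)^(1/3) = 1.53 m.

y_c = 1.53 m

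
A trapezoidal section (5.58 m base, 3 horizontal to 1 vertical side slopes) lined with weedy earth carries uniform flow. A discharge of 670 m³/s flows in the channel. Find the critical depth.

At critical depth, Q² T / (g A³) = 1, i.e. A³/T = Q²/g = 670²/9.81 = 45760.
Trying y = 4.75 m: A³/T = 24520 — too small.
Trying y = 5.48 m: A³/T = 45690 — matches.

y_c = 5.48 m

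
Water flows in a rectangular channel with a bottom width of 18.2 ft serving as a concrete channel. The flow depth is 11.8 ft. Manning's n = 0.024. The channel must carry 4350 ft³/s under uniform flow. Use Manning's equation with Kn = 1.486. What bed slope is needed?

S = 0.0121

Flow area A = b·y = 18.2 × 11.8 = 214.8 ft². Wetted perimeter P = b + 2y = 18.2 + 2×11.8 = 41.8 ft.
Hydraulic radius R = A/P = 214.8/41.8 = 5.138 ft.
From Manning's equation, S = [nQ / (1.486 A R^(2/3))]² = [0.024 × 4350 / (1.486 × 214.8 × 5.138^(2/3))]² = 0.0121.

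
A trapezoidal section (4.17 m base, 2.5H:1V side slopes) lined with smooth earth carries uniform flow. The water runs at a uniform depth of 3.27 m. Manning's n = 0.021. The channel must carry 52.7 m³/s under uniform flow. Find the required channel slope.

S = 0.00033

With bottom width b = 4.17 m and side slope z = 2.5: A = (b + zy)y = (4.17 + 2.5×3.27)×3.27 = 40.37 m²; P = b + 2y√(1+z²) = 4.17 + 2×3.27×2.693 = 21.78 m.
Hydraulic radius R = A/P = 40.37/21.78 = 1.853 m.
From Manning's equation, S = [nQ / (1 A R^(2/3))]² = [0.021 × 52.7 / (1 × 40.37 × 1.853^(2/3))]² = 0.00033.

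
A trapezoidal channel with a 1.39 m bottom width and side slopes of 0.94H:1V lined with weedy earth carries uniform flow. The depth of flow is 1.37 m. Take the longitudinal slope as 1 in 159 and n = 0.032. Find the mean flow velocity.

V = 1.98 m/s

With bottom width b = 1.39 m and side slope z = 0.94: A = (b + zy)y = (1.39 + 0.94×1.37)×1.37 = 3.669 m²; P = b + 2y√(1+z²) = 1.39 + 2×1.37×1.372 = 5.15 m.
Hydraulic radius R = A/P = 3.669/5.15 = 0.7123 m.
From Manning's equation, V = (1/n) R^(2/3) S^(1/2) = (1/0.032) × 0.7123^(2/3) × 0.006289^(1/2) = 1.98 m/s.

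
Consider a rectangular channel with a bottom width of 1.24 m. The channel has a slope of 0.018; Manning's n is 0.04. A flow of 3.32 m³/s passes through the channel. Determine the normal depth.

y_n = 1.4 m

Manning's equation rearranged: A R^(2/3) = nQ / (1·√S) = 0.04 × 3.32 / (√0.018) = 0.9898.
Trying y = 1.23 m: A R^(2/3) = 0.8448 — too small.
Trying y = 1.63 m: A R^(2/3) = 1.185 — too large.
Trying y = 1.4 m: A R^(2/3) = 0.9885 — ≈ 0.9898.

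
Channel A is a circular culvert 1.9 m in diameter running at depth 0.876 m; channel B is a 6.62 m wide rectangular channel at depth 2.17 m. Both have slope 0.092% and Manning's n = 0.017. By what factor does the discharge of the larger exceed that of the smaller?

Channel A: For a circular section of diameter D = 1.9 m at depth y = 0.876 m, the central angle is θ = 2 arccos(1 − 2y/D) = 2.986 rad. Then A = (D²/8)(θ − sin θ) = 1.277 m² and P = Dθ/2 = 2.836 m. Hydraulic radius R = A/P = 1.277/2.836 = 0.4503 m. Q_A = (1/0.017)·1.277·0.4503^(2/3)·√0.00092 = 1.339 m³/s.
Channel B: Flow area A = b·y = 6.62 × 2.17 = 14.37 m². Wetted perimeter P = b + 2y = 6.62 + 2×2.17 = 10.96 m. Hydraulic radius R = A/P = 14.37/10.96 = 1.311 m. Q_B = (1/0.017)·14.37·1.311^(2/3)·√0.00092 = 30.7 m³/s.
The larger discharge is 30.7 m³/s and the smaller is 1.339 m³/s; the ratio is 22.9.

22.9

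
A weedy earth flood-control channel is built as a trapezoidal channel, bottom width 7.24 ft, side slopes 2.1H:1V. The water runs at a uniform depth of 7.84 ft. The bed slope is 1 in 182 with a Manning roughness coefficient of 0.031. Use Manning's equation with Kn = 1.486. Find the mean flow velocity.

V = 9.33 ft/s

With bottom width b = 7.24 ft and side slope z = 2.1: A = (b + zy)y = (7.24 + 2.1×7.84)×7.84 = 185.8 ft²; P = b + 2y√(1+z²) = 7.24 + 2×7.84×2.326 = 43.71 ft.
Hydraulic radius R = A/P = 185.8/43.71 = 4.252 ft.
From Manning's equation, V = (1.486/n) R^(2/3) S^(1/2) = (1.486/0.031) × 4.252^(2/3) × 0.005495^(1/2) = 9.33 ft/s.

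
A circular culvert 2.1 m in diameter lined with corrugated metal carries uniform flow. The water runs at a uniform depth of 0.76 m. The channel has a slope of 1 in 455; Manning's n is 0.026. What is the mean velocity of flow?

V = 1.01 m/s

For a circular section of diameter D = 2.1 m at depth y = 0.76 m, the central angle is θ = 2 arccos(1 − 2y/D) = 2.582 rad. Then A = (D²/8)(θ − sin θ) = 1.131 m² and P = Dθ/2 = 2.711 m.
Hydraulic radius R = A/P = 1.131/2.711 = 0.4171 m.
From Manning's equation, V = (1/n) R^(2/3) S^(1/2) = (1/0.026) × 0.4171^(2/3) × 0.002198^(1/2) = 1.01 m/s.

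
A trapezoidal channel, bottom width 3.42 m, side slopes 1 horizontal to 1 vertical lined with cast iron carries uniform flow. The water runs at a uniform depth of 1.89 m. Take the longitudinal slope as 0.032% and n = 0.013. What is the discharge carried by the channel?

Q = 15.1 m³/s

With bottom width b = 3.42 m and side slope z = 1: A = (b + zy)y = (3.42 + 1×1.89)×1.89 = 10.04 m²; P = b + 2y√(1+z²) = 3.42 + 2×1.89×1.414 = 8.766 m.
Hydraulic radius R = A/P = 10.04/8.766 = 1.145 m.
Manning's equation: Q = (1/n) A R^(2/3) S^(1/2) = (1/0.013) × 10.04 × 1.145^(2/3) × 0.00032^(1/2) = 15.1 m³/s.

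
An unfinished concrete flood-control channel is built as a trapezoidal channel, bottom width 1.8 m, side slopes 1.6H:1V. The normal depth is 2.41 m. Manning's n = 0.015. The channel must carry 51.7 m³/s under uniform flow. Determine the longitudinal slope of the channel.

S = 0.0024

With bottom width b = 1.8 m and side slope z = 1.6: A = (b + zy)y = (1.8 + 1.6×2.41)×2.41 = 13.63 m²; P = b + 2y√(1+z²) = 1.8 + 2×2.41×1.887 = 10.89 m.
Hydraulic radius R = A/P = 13.63/10.89 = 1.251 m.
From Manning's equation, S = [nQ / (1 A R^(2/3))]² = [0.015 × 51.7 / (1 × 13.63 × 1.251^(2/3))]² = 0.0024.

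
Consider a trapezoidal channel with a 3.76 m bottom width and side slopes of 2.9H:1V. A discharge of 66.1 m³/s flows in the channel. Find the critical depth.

y_c = 1.99 m

At critical depth, Q² T / (g A³) = 1, i.e. A³/T = Q²/g = 66.1²/9.81 = 445.4.
Try y = 2.32 m: A³/T = 836.8 — high.
Try y = 1.69 m: A³/T = 231.2 — low.
Try y = 1.99 m: A³/T = 445.9 — matches.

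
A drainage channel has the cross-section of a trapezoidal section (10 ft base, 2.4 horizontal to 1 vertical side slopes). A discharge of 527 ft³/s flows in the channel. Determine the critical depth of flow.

At critical depth, Q² T / (g A³) = 1, i.e. A³/T = Q²/g = 527²/32.2 = 8625.
At y = 2.98 ft: A³/T = 5494 — low.
At y = 3.79 ft: A³/T = 13450 — high.
At y = 3.37 ft: A³/T = 8653 — matches.

y_c = 3.37 ft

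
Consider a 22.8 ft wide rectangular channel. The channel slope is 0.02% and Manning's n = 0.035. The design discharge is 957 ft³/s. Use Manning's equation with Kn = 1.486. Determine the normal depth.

y_n = 18.9 ft

Manning's equation rearranged: A R^(2/3) = nQ / (1.486·√S) = 0.035 × 957 / (1.486 × √0.0002) = 1594.
Try y = 22.5 ft: A R^(2/3) = 1977 — too large.
Try y = 13.7 ft: A R^(2/3) = 1057 — too small.
Try y = 18.9 ft: A R^(2/3) = 1593 — ≈ 1594.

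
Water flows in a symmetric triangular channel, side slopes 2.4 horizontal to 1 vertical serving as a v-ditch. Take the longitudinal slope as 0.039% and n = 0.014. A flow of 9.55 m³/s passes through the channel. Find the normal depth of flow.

Manning's equation rearranged: A R^(2/3) = nQ / (1·√S) = 0.014 × 9.55 / (√0.00039) = 6.77.
Try y = 2.16 m: A R^(2/3) = 11.17 — too large.
Try y = 1.23 m: A R^(2/3) = 2.489 — too small.
Try y = 1.79 m: A R^(2/3) = 6.771 — ≈ 6.77.

y_n = 1.79 m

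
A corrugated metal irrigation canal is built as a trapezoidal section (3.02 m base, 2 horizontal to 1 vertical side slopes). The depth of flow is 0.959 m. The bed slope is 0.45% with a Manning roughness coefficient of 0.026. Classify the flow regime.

subcritical

With bottom width b = 3.02 m and side slope z = 2: A = (b + zy)y = (3.02 + 2×0.959)×0.959 = 4.736 m²; P = b + 2y√(1+z²) = 3.02 + 2×0.959×2.236 = 7.309 m.
Hydraulic radius R = A/P = 4.736/7.309 = 0.6479 m.
V = (1/n) R^(2/3) √S = (1/0.026) × 0.6479^(2/3) × √0.0045 = 1.932 m/s. Hydraulic depth D_h = A/T = 4.736/6.856 = 0.6907 m.
Froude number Fr = V/√(g·D_h) = 1.932/√(9.81×0.6907) = 0.742, which is less than 1, so the flow is subcritical.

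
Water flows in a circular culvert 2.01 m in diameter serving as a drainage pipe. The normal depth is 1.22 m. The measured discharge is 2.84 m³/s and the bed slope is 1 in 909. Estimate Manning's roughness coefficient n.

n = 0.016

For a circular section of diameter D = 2.01 m at depth y = 1.22 m, the central angle is θ = 2 arccos(1 − 2y/D) = 3.573 rad. Then A = (D²/8)(θ − sin θ) = 2.015 m² and P = Dθ/2 = 3.591 m.
Hydraulic radius R = A/P = 2.015/3.591 = 0.5613 m.
Rearranging Manning's equation: n = (1/Q) A R^(2/3) S^(1/2) = (1/2.84) × 2.015 × 0.5613^(2/3) × √0.0011 = 0.016.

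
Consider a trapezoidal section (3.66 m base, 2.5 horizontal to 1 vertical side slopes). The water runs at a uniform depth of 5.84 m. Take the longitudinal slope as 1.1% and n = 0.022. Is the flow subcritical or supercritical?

With bottom width b = 3.66 m and side slope z = 2.5: A = (b + zy)y = (3.66 + 2.5×5.84)×5.84 = 106.6 m²; P = b + 2y√(1+z²) = 3.66 + 2×5.84×2.693 = 35.11 m.
Hydraulic radius R = A/P = 106.6/35.11 = 3.037 m.
V = (1/n) R^(2/3) √S = (1/0.022) × 3.037^(2/3) × √0.011 = 9.998 m/s. Hydraulic depth D_h = A/T = 106.6/32.86 = 3.245 m.
Froude number Fr = V/√(g·D_h) = 9.998/√(9.81×3.245) = 1.77, which is greater than 1, so the flow is supercritical.

supercritical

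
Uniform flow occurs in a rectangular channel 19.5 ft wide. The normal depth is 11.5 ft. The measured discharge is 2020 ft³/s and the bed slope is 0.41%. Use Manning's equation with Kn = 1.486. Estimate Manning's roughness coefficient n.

n = 0.032

Flow area A = b·y = 19.5 × 11.5 = 224.2 ft². Wetted perimeter P = b + 2y = 19.5 + 2×11.5 = 42.5 ft.
Hydraulic radius R = A/P = 224.2/42.5 = 5.276 ft.
Rearranging Manning's equation: n = (1.486/Q) A R^(2/3) S^(1/2) = (1.486/2020) × 224.2 × 5.276^(2/3) × √0.0041 = 0.032.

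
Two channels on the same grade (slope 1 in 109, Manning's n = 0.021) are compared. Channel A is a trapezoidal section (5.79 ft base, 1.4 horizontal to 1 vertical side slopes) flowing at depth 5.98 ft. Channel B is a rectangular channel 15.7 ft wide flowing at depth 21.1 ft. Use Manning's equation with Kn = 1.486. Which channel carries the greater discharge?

channel B

Channel A: With bottom width b = 5.79 ft and side slope z = 1.4: A = (b + zy)y = (5.79 + 1.4×5.98)×5.98 = 84.69 ft²; P = b + 2y√(1+z²) = 5.79 + 2×5.98×1.72 = 26.37 ft. Hydraulic radius R = A/P = 84.69/26.37 = 3.212 ft. Q_A = (1.486/0.021)·84.69·3.212^(2/3)·√0.009174 = 1250 ft³/s.
Channel B: Flow area A = b·y = 15.7 × 21.1 = 331.3 ft². Wetted perimeter P = b + 2y = 15.7 + 2×21.1 = 57.9 ft. Hydraulic radius R = A/P = 331.3/57.9 = 5.721 ft. Q_B = (1.486/0.021)·331.3·5.721^(2/3)·√0.009174 = 7182 ft³/s.
Q_A = 1250 ft³/s vs Q_B = 7182 ft³/s, so channel B carries more.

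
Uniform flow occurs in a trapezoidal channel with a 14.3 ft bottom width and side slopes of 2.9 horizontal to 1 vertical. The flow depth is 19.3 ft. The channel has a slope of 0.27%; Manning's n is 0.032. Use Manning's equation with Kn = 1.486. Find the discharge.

Q = 15400 ft³/s

With bottom width b = 14.3 ft and side slope z = 2.9: A = (b + zy)y = (14.3 + 2.9×19.3)×19.3 = 1356 ft²; P = b + 2y√(1+z²) = 14.3 + 2×19.3×3.068 = 132.7 ft.
Hydraulic radius R = A/P = 1356/132.7 = 10.22 ft.
Manning's equation: Q = (1.486/n) A R^(2/3) S^(1/2) = (1.486/0.032) × 1356 × 10.22^(2/3) × 0.0027^(1/2) = 15400 ft³/s.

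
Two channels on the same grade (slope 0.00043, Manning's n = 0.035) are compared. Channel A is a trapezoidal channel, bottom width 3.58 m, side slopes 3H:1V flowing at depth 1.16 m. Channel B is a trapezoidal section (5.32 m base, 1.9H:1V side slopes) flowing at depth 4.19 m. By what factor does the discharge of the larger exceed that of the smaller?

14.7

Channel A: With bottom width b = 3.58 m and side slope z = 3: A = (b + zy)y = (3.58 + 3×1.16)×1.16 = 8.19 m²; P = b + 2y√(1+z²) = 3.58 + 2×1.16×3.162 = 10.92 m. Hydraulic radius R = A/P = 8.19/10.92 = 0.7502 m. Q_A = (1/0.035)·8.19·0.7502^(2/3)·√0.00043 = 4.006 m³/s.
Channel B: With bottom width b = 5.32 m and side slope z = 1.9: A = (b + zy)y = (5.32 + 1.9×4.19)×4.19 = 55.65 m²; P = b + 2y√(1+z²) = 5.32 + 2×4.19×2.147 = 23.31 m. Hydraulic radius R = A/P = 55.65/23.31 = 2.387 m. Q_B = (1/0.035)·55.65·2.387^(2/3)·√0.00043 = 58.89 m³/s.
The larger discharge is 58.89 m³/s and the smaller is 4.006 m³/s; the ratio is 14.7.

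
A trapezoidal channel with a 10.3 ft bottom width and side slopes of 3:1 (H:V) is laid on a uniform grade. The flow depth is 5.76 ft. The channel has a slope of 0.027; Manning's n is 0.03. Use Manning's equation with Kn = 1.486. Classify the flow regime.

supercritical

With bottom width b = 10.3 ft and side slope z = 3: A = (b + zy)y = (10.3 + 3×5.76)×5.76 = 158.9 ft²; P = b + 2y√(1+z²) = 10.3 + 2×5.76×3.162 = 46.73 ft.
Hydraulic radius R = A/P = 158.9/46.73 = 3.4 ft.
V = (1.486/n) R^(2/3) √S = (1.486/0.03) × 3.4^(2/3) × √0.027 = 18.4 ft/s. Hydraulic depth D_h = A/T = 158.9/44.86 = 3.541 ft.
Froude number Fr = V/√(g·D_h) = 18.4/√(32.2×3.541) = 1.72, which is greater than 1, so the flow is supercritical.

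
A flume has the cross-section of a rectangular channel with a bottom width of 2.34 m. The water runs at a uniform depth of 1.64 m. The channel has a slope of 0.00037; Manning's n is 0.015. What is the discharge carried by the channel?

Q = 3.82 m³/s

Flow area A = b·y = 2.34 × 1.64 = 3.838 m². Wetted perimeter P = b + 2y = 2.34 + 2×1.64 = 5.62 m.
Hydraulic radius R = A/P = 3.838/5.62 = 0.6828 m.
Manning's equation: Q = (1/n) A R^(2/3) S^(1/2) = (1/0.015) × 3.838 × 0.6828^(2/3) × 0.00037^(1/2) = 3.82 m³/s.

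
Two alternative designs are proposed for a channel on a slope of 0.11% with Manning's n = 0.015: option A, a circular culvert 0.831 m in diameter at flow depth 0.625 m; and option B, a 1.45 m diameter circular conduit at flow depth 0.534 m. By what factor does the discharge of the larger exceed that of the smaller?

1.4

Channel A: For a circular section of diameter D = 0.831 m at depth y = 0.625 m, the central angle is θ = 2 arccos(1 − 2y/D) = 4.199 rad. Then A = (D²/8)(θ − sin θ) = 0.4376 m² and P = Dθ/2 = 1.744 m. Hydraulic radius R = A/P = 0.4376/1.744 = 0.2508 m. Q_A = (1/0.015)·0.4376·0.2508^(2/3)·√0.0011 = 0.3848 m³/s.
Channel B: For a circular section of diameter D = 1.45 m at depth y = 0.534 m, the central angle is θ = 2 arccos(1 − 2y/D) = 2.608 rad. Then A = (D²/8)(θ − sin θ) = 0.5519 m² and P = Dθ/2 = 1.891 m. Hydraulic radius R = A/P = 0.5519/1.891 = 0.2919 m. Q_B = (1/0.015)·0.5519·0.2919^(2/3)·√0.0011 = 0.537 m³/s.
The larger discharge is 0.537 m³/s and the smaller is 0.3848 m³/s; the ratio is 1.4.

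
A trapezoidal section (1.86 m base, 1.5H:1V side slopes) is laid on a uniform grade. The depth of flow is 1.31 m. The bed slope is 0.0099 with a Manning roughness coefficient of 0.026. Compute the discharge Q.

Q = 16 m³/s

With bottom width b = 1.86 m and side slope z = 1.5: A = (b + zy)y = (1.86 + 1.5×1.31)×1.31 = 5.011 m²; P = b + 2y√(1+z²) = 1.86 + 2×1.31×1.803 = 6.583 m.
Hydraulic radius R = A/P = 5.011/6.583 = 0.7611 m.
Manning's equation: Q = (1/n) A R^(2/3) S^(1/2) = (1/0.026) × 5.011 × 0.7611^(2/3) × 0.0099^(1/2) = 16 m³/s.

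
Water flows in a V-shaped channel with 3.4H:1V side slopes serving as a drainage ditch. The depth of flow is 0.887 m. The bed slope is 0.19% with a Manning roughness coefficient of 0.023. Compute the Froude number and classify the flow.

subcritical

For a triangular section with side slope z = 3.4: A = zy² = 3.4×0.887² = 2.675 m²; P = 2y√(1+z²) = 2×0.887×3.544 = 6.287 m.
Hydraulic radius R = A/P = 2.675/6.287 = 0.4255 m.
V = (1/n) R^(2/3) √S = (1/0.023) × 0.4255^(2/3) × √0.0019 = 1.072 m/s. Hydraulic depth D_h = A/T = 2.675/6.032 = 0.4435 m.
Froude number Fr = V/√(g·D_h) = 1.072/√(9.81×0.4435) = 0.514, which is less than 1, so the flow is subcritical.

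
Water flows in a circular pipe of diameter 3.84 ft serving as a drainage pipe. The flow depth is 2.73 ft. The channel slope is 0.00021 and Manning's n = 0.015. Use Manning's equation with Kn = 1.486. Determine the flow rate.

Q = 13.8 ft³/s

For a circular section of diameter D = 3.84 ft at depth y = 2.73 ft, the central angle is θ = 2 arccos(1 − 2y/D) = 4.013 rad. Then A = (D²/8)(θ − sin θ) = 8.806 ft² and P = Dθ/2 = 7.704 ft.
Hydraulic radius R = A/P = 8.806/7.704 = 1.143 ft.
Manning's equation: Q = (1.486/n) A R^(2/3) S^(1/2) = (1.486/0.015) × 8.806 × 1.143^(2/3) × 0.00021^(1/2) = 13.8 ft³/s.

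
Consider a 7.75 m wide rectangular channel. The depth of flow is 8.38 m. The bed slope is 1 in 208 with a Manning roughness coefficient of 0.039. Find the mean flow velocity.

V = 3.4 m/s

Flow area A = b·y = 7.75 × 8.38 = 64.95 m². Wetted perimeter P = b + 2y = 7.75 + 2×8.38 = 24.51 m.
Hydraulic radius R = A/P = 64.95/24.51 = 2.65 m.
From Manning's equation, V = (1/n) R^(2/3) S^(1/2) = (1/0.039) × 2.65^(2/3) × 0.004808^(1/2) = 3.4 m/s.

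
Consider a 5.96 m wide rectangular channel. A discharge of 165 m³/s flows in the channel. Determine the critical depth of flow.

For a rectangular channel, critical depth y_c = (q²/g)^(1/3) where q = Q/b = 165/5.96 = 27.68 m²/s.
So y_c = (27.68²/9.81)^(1/3) = 4.27 m.

y_c = 4.27 m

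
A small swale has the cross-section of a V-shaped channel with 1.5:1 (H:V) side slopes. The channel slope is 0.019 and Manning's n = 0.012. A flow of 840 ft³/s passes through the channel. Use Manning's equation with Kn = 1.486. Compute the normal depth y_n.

Manning's equation rearranged: A R^(2/3) = nQ / (1.486·√S) = 0.012 × 840 / (1.486 × √0.019) = 49.21.
Trying y = 5.83 ft: A R^(2/3) = 92.04 — over.
Trying y = 4.61 ft: A R^(2/3) = 49.21 — close enough.

y_n = 4.61 ft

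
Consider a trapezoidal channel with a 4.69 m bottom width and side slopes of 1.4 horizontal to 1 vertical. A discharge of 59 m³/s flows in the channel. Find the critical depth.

At critical depth, Q² T / (g A³) = 1, i.e. A³/T = Q²/g = 59²/9.81 = 354.8.
Try y = 1.63 m: A³/T = 158.6 — low.
Try y = 2.37 m: A³/T = 603.6 — high.
Try y = 2.05 m: A³/T = 356.9 — matches.

y_c = 2.05 m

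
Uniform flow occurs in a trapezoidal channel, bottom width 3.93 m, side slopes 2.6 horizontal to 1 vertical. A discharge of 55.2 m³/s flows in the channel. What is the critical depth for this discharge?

y_c = 1.85 m

At critical depth, Q² T / (g A³) = 1, i.e. A³/T = Q²/g = 55.2²/9.81 = 310.6.
Try y = 2.26 m: A³/T = 694.1 — high.
Try y = 1.62 m: A³/T = 185.8 — low.
Try y = 1.85 m: A³/T = 312 — matches.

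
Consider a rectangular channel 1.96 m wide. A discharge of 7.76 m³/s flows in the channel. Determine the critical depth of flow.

For a rectangular channel, critical depth y_c = (q²/g)^(1/3) where q = Q/b = 7.76/1.96 = 3.959 m²/s.
So y_c = (3.959²/9.81)^(1/3) = 1.17 m.

y_c = 1.17 m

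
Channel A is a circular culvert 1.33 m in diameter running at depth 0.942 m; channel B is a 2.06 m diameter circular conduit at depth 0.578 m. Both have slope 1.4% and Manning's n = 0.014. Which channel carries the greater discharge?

Channel A: For a circular section of diameter D = 1.33 m at depth y = 0.942 m, the central angle is θ = 2 arccos(1 − 2y/D) = 4.001 rad. Then A = (D²/8)(θ − sin θ) = 1.052 m² and P = Dθ/2 = 2.661 m. Hydraulic radius R = A/P = 1.052/2.661 = 0.3954 m. Q_A = (1/0.014)·1.052·0.3954^(2/3)·√0.014 = 4.791 m³/s.
Channel B: For a circular section of diameter D = 2.06 m at depth y = 0.578 m, the central angle is θ = 2 arccos(1 − 2y/D) = 2.233 rad. Then A = (D²/8)(θ − sin θ) = 0.7662 m² and P = Dθ/2 = 2.3 m. Hydraulic radius R = A/P = 0.7662/2.3 = 0.3331 m. Q_B = (1/0.014)·0.7662·0.3331^(2/3)·√0.014 = 3.112 m³/s.
Q_A = 4.791 m³/s vs Q_B = 3.112 m³/s, so channel A carries more.

channel A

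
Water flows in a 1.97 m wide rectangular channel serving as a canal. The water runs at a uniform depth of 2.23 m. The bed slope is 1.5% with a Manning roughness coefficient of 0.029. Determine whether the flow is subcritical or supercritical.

subcritical

Flow area A = b·y = 1.97 × 2.23 = 4.393 m². Wetted perimeter P = b + 2y = 1.97 + 2×2.23 = 6.43 m.
Hydraulic radius R = A/P = 4.393/6.43 = 0.6832 m.
V = (1/n) R^(2/3) √S = (1/0.029) × 0.6832^(2/3) × √0.015 = 3.276 m/s. Hydraulic depth D_h = A/T = 4.393/1.97 = 2.23 m.
Froude number Fr = V/√(g·D_h) = 3.276/√(9.81×2.23) = 0.7, which is less than 1, so the flow is subcritical.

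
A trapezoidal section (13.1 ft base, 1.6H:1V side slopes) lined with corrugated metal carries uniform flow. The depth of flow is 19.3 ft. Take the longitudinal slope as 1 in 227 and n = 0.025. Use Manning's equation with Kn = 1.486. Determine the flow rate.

Q = 15400 ft³/s

With bottom width b = 13.1 ft and side slope z = 1.6: A = (b + zy)y = (13.1 + 1.6×19.3)×19.3 = 848.8 ft²; P = b + 2y√(1+z²) = 13.1 + 2×19.3×1.887 = 85.93 ft.
Hydraulic radius R = A/P = 848.8/85.93 = 9.878 ft.
Manning's equation: Q = (1.486/n) A R^(2/3) S^(1/2) = (1.486/0.025) × 848.8 × 9.878^(2/3) × 0.004405^(1/2) = 15400 ft³/s.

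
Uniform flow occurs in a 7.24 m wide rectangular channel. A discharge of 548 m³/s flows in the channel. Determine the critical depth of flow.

y_c = 8.36 m

For a rectangular channel, critical depth y_c = (q²/g)^(1/3) where q = Q/b = 548/7.24 = 75.69 m²/s.
So y_c = (75.69²/9.81)^(1/3) = 8.36 m.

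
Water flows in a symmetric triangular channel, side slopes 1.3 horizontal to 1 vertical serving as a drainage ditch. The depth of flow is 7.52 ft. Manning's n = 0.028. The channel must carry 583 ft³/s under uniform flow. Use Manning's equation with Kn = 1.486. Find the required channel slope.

S = 0.00521

For a triangular section with side slope z = 1.3: A = zy² = 1.3×7.52² = 73.52 ft²; P = 2y√(1+z²) = 2×7.52×1.64 = 24.67 ft.
Hydraulic radius R = A/P = 73.52/24.67 = 2.98 ft.
From Manning's equation, S = [nQ / (1.486 A R^(2/3))]² = [0.028 × 583 / (1.486 × 73.52 × 2.98^(2/3))]² = 0.00521.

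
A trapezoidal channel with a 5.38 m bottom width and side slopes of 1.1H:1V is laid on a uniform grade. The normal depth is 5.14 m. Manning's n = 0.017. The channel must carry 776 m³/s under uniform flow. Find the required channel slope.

S = 0.0141

With bottom width b = 5.38 m and side slope z = 1.1: A = (b + zy)y = (5.38 + 1.1×5.14)×5.14 = 56.71 m²; P = b + 2y√(1+z²) = 5.38 + 2×5.14×1.487 = 20.66 m.
Hydraulic radius R = A/P = 56.71/20.66 = 2.745 m.
From Manning's equation, S = [nQ / (1 A R^(2/3))]² = [0.017 × 776 / (1 × 56.71 × 2.745^(2/3))]² = 0.0141.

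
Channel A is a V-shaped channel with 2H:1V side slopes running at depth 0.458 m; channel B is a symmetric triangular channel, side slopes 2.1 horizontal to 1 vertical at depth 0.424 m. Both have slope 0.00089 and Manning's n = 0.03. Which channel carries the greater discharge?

channel A

Channel A: For a triangular section with side slope z = 2: A = zy² = 2×0.458² = 0.4195 m²; P = 2y√(1+z²) = 2×0.458×2.236 = 2.048 m. Hydraulic radius R = A/P = 0.4195/2.048 = 0.2048 m. Q_A = (1/0.03)·0.4195·0.2048^(2/3)·√0.00089 = 0.145 m³/s.
Channel B: For a triangular section with side slope z = 2.1: A = zy² = 2.1×0.424² = 0.3775 m²; P = 2y√(1+z²) = 2×0.424×2.326 = 1.972 m. Hydraulic radius R = A/P = 0.3775/1.972 = 0.1914 m. Q_B = (1/0.03)·0.3775·0.1914^(2/3)·√0.00089 = 0.1247 m³/s.
Q_A = 0.145 m³/s vs Q_B = 0.1247 m³/s, so channel A carries more.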